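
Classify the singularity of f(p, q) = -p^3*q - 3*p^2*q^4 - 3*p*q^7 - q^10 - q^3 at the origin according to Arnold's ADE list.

E7

The Hessian of f at 0 has rank 0. Corank 2; j^3 = -q^3 is a perfect cube, so E-series; the 4-jet and mu = 7 give E_7.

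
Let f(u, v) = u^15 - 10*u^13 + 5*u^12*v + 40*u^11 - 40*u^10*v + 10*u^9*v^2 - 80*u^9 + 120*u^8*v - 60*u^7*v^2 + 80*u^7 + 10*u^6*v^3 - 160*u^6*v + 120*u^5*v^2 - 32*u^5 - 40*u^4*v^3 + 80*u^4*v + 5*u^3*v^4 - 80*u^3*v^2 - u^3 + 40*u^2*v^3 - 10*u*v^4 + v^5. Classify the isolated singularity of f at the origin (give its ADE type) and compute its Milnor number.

Type E_{8}, Milnor number mu = 8.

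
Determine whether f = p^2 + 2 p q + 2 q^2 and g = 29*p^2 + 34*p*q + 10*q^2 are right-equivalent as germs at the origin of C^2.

The Hessian of f at 0 is [[2, 2], [2, 4]] with rank 2, so corank 0. A Groebner basis of the Jacobian ideal J(f) in C{p,q} is {p, q}; counting standard monomials gives mu = 1. Corank 0: nondegenerate Morse point, so A_1. The Hessian of g at 0 is [[58, 34], [34, 20]] with rank 2, so corank 0. A Groebner basis of the Jacobian ideal J(g) in C{p,q} is {p, q}; counting standard monomials gives mu = 1. Corank 0: nondegenerate Morse point, so A_1. Both have type A_1, hence right-equivalent.

Yes.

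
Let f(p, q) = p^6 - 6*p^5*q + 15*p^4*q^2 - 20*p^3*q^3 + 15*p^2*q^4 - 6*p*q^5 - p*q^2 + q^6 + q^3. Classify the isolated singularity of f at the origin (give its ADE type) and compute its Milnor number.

Type D_7, Milnor number mu = 7.

The Hessian of f at 0 has rank 0. Corank 2; j^3 = -q^2*(p - q) has shape L^2 M (L != M), so D-series; mu = 7 gives D_7.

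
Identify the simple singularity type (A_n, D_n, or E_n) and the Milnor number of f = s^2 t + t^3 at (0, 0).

The Hessian of f at 0 is [[0, 0], [0, 0]] with rank 0, so corank 2. A Groebner basis of the Jacobian ideal J(f) in C{s,t} is {t^3, s^2 + 3*t^2, s*t}; counting standard monomials gives mu = 4. Corank 2; j^3 = t*(s^2 + t^2) splits into three distinct lines over C (the quadratic factor has nonzero discriminant), so D_4.

Type D_4, Milnor number mu = 4.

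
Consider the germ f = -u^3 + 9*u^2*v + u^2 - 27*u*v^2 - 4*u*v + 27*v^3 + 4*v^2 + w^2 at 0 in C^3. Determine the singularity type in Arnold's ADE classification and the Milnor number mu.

The Hessian of f at 0 has rank 2. Corank 1: A-series; mu = 2 gives A_2.

Type A_{2}, Milnor number mu = 2.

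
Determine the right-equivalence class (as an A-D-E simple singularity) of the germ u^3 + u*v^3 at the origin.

E_7

The Hessian of f at 0 is [[0, 0], [0, 0]] with rank 0, so corank 2. A Groebner basis of the Jacobian ideal J(f) in C{u,v} is {u^3, u*v^2, 3*u^2 + v^3}; counting standard monomials gives mu = 7. Corank 2; j^3 = u^3 is a perfect cube, so E-series; the 4-jet and mu = 7 give E_7.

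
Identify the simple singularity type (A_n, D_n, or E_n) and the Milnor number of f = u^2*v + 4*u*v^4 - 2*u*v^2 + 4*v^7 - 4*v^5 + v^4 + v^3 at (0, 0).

The Hessian of f at 0 has rank 0. Corank 2; j^3 = v*(u - v)^2 has shape L^2 M (L != M), so D-series; mu = 5 gives D_5.

Type D_5, Milnor number mu = 5.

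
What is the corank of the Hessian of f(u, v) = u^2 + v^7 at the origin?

1

Hessian at 0 has rank 1.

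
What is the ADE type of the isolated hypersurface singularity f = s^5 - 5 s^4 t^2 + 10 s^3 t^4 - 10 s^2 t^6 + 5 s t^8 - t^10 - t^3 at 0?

The Hessian of f at 0 is [[0, 0], [0, 0]] with rank 0, so corank 2. A Groebner basis of the Jacobian ideal J(f) in C{s,t} is {s^4, t^2}; counting standard monomials gives mu = 8. Corank 2; j^3 = -t^3 is a perfect cube, so E-series; the 5-jet and mu = 8 give E_8.

E8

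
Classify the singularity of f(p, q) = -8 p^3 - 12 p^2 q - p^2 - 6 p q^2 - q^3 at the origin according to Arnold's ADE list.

A_2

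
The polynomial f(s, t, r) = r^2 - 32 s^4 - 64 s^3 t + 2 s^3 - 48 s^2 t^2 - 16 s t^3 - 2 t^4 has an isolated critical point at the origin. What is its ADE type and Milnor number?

The Hessian of f at 0 is [[0, 0, 0], [0, 0, 0], [0, 0, 2]] with rank 1, so corank 2. A Groebner basis of the Jacobian ideal J(f) in C{s,t,r} is {t^4, s*t^2 + t^3/6, s^2, r}; counting standard monomials gives mu = 6. Corank 2; j^3 = 2*s^3 is a perfect cube, so E-series; the 4-jet and mu = 6 give E_6.

Type E_6, Milnor number mu = 6.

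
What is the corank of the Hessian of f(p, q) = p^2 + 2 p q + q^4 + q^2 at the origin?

1

Hessian at 0 has rank 1.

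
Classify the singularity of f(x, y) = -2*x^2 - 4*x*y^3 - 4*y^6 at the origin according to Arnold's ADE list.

A_5

The Hessian of f at 0 has rank 1. Corank 1: A-series; mu = 5 gives A_5.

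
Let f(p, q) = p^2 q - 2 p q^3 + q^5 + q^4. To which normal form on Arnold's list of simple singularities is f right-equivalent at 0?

D_{5}

The Hessian of f at 0 has rank 0. Corank 2; j^3 = p^2*q has shape L^2 M (L != M), so D-series; mu = 5 gives D_5.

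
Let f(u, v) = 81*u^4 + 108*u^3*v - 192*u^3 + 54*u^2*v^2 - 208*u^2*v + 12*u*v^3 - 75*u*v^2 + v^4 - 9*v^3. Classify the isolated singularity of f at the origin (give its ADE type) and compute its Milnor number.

Type D_5, Milnor number mu = 5.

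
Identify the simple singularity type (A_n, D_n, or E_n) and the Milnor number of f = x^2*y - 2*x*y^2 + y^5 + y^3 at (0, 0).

Type D_6, Milnor number mu = 6.

The Hessian of f at 0 is [[0, 0], [0, 0]] with rank 0, so corank 2. A Groebner basis of the Jacobian ideal J(f) in C{x,y} is {x^2/5 + y^4 - y^2/5, x^3 - y^3, x*y - y^2}; counting standard monomials gives mu = 6. Corank 2; j^3 = y*(x - y)^2 has shape L^2 M (L != M), so D-series; mu = 6 gives D_6.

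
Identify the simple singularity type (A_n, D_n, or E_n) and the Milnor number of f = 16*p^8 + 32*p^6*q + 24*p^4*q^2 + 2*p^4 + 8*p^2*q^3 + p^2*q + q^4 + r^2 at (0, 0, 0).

Type D_5, Milnor number mu = 5.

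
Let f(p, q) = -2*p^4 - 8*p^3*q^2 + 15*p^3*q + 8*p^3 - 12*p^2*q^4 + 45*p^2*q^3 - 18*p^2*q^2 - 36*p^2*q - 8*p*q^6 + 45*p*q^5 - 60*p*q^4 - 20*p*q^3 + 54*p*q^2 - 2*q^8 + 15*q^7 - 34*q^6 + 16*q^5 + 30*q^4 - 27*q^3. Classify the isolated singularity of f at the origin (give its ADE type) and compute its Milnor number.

The Hessian of f at 0 has rank 0. Corank 2; j^3 = (2*p - 3*q)^3 is a perfect cube, so E-series; the 4-jet and mu = 7 give E_7.

Type E_{7}, Milnor number mu = 7.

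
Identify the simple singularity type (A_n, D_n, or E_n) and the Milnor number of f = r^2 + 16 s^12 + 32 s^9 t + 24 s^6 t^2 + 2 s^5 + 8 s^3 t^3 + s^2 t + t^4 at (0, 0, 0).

The Hessian of f at 0 is [[0, 0, 0], [0, 0, 0], [0, 0, 2]] with rank 1, so corank 2. A Groebner basis of the Jacobian ideal J(f) in C{s,t,r} is {s^3, s^2/4 + t^3, s*t, r}; counting standard monomials gives mu = 5. Corank 2; j^3 = s^2*t has shape L^2 M (L != M), so D-series; mu = 5 gives D_5.

Type D5, Milnor number mu = 5.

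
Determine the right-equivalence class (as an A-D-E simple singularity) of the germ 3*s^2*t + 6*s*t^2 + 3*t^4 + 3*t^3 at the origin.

D_5

The Hessian of f at 0 has rank 0. Corank 2; j^3 = 3*t*(s + t)^2 has shape L^2 M (L != M), so D-series; mu = 5 gives D_5.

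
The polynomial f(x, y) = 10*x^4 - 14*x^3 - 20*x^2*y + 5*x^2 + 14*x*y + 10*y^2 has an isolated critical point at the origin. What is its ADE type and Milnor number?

Type A_1, Milnor number mu = 1.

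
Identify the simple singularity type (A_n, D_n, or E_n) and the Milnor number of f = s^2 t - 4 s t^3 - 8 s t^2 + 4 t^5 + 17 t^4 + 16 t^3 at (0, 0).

Type D5, Milnor number mu = 5.

The Hessian of f at 0 has rank 0. Corank 2; j^3 = t*(s - 4*t)^2 has shape L^2 M (L != M), so D-series; mu = 5 gives D_5.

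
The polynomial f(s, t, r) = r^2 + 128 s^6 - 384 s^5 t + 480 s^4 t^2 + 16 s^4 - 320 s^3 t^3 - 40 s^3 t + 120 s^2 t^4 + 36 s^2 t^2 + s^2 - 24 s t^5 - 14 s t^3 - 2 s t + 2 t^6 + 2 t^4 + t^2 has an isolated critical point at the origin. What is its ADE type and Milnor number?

The Hessian of f at 0 is [[2, -2, 0], [-2, 2, 0], [0, 0, 2]] with rank 2, so corank 1. A Groebner basis of the Jacobian ideal J(f) in C{s,t,r} is {s*t^2 + s - t, s + t^3 - t, s^2 - 2*s*t + t^2, r}; counting standard monomials gives mu = 5. Corank 1: A-series; mu = 5 gives A_5.

Type A5, Milnor number mu = 5.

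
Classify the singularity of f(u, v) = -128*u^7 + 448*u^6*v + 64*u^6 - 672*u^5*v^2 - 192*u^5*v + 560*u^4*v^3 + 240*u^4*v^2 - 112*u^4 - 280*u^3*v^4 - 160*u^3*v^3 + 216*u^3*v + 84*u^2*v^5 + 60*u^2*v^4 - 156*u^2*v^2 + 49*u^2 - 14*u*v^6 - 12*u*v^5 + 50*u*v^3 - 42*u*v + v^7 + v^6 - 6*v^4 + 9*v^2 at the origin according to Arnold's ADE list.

A_6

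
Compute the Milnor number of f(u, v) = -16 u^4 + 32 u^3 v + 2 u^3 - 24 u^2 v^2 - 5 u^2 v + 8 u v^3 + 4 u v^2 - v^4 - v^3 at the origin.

5

The Hessian of f at 0 is [[0, 0], [0, 0]] with rank 0, so corank 2. A Groebner basis of the Jacobian ideal J(f) in C{u,v} is {u*v^2 + u*v/8 - v^2/8, u*v/8 + v^3 - v^2/8, u^2 - 3*u*v/2 + v^2/2}; counting standard monomials gives mu = 5. Corank 2; j^3 = (u - v)^2*(2*u - v) has shape L^2 M (L != M), so D-series; mu = 5 gives D_5.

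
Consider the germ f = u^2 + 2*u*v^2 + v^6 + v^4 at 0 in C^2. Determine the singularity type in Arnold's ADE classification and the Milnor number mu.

Type A_{5}, Milnor number mu = 5.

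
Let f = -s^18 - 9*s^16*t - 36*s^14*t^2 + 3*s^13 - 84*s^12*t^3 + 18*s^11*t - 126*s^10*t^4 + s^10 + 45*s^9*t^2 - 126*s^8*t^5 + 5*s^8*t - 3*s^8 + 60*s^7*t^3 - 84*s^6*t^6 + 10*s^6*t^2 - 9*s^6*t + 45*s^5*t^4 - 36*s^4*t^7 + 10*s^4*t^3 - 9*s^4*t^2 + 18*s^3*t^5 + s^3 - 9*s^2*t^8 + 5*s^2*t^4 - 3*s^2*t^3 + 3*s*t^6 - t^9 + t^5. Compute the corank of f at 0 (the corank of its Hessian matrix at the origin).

Hessian at 0 has rank 0.

2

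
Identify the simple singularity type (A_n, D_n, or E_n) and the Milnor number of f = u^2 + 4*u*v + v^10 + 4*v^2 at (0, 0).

The Hessian of f at 0 has rank 1. Corank 1: A-series; mu = 9 gives A_9.

Type A_9, Milnor number mu = 9.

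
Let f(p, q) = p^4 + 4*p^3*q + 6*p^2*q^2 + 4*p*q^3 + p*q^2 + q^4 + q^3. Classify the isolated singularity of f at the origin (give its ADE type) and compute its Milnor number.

The Hessian of f at 0 is [[0, 0], [0, 0]] with rank 0, so corank 2. A Groebner basis of the Jacobian ideal J(f) in C{p,q} is {p^3 + q^2/4, q^3, p*q + q^2}; counting standard monomials gives mu = 5. Corank 2; j^3 = q^2*(p + q) has shape L^2 M (L != M), so D-series; mu = 5 gives D_5.

Type D5, Milnor number mu = 5.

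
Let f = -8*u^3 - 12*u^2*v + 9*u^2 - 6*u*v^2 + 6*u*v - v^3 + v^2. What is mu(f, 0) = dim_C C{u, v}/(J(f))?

2

The Hessian of f at 0 is [[18, 6], [6, 2]] with rank 1, so corank 1. A Groebner basis of the Jacobian ideal J(f) in C{u,v} is {v^2, u + v/3}; counting standard monomials gives mu = 2. Corank 1: A-series; mu = 2 gives A_2.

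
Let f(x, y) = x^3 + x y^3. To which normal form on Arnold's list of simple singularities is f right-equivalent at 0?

The Hessian of f at 0 has rank 0. Corank 2; j^3 = x^3 is a perfect cube, so E-series; the 4-jet and mu = 7 give E_7.

E_7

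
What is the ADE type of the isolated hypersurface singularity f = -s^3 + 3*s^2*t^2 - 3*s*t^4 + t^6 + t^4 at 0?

E6

The Hessian of f at 0 has rank 0. Corank 2; j^3 = -s^3 is a perfect cube, so E-series; the 4-jet and mu = 6 give E_6.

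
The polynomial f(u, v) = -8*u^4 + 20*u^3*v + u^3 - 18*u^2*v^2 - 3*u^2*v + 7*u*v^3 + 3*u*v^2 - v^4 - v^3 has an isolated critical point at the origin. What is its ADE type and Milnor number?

Type E7, Milnor number mu = 7.

The Hessian of f at 0 is [[0, 0], [0, 0]] with rank 0, so corank 2. A Groebner basis of the Jacobian ideal J(f) in C{u,v} is {3*u^2/4 - 3*u*v/2 + v^4 - v^3/4 + 3*v^2/4, u^3 - 9*u^2/4 + 9*u*v/2 - v^3/4 - 9*v^2/4, u^2*v - 7*u^2/4 + 7*u*v/2 - 5*v^3/12 - 7*v^2/4, -u^2 + u*v^2 + 2*u*v - 2*v^3/3 - v^2}; counting standard monomials gives mu = 7. Corank 2; j^3 = (u - v)^3 is a perfect cube, so E-series; the 4-jet and mu = 7 give E_7.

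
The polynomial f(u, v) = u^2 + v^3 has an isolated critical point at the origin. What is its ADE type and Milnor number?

The Hessian of f at 0 has rank 1. Corank 1: A-series; mu = 2 gives A_2.

Type A2, Milnor number mu = 2.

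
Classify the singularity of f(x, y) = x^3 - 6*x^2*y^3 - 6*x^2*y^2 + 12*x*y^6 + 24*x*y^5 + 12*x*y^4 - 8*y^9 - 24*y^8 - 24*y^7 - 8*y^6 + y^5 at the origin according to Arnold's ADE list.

The Hessian of f at 0 has rank 0. Corank 2; j^3 = x^3 is a perfect cube, so E-series; the 5-jet and mu = 8 give E_8.

E8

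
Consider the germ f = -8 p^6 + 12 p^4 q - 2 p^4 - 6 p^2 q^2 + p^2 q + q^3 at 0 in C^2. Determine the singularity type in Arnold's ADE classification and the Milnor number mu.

Type D_4, Milnor number mu = 4.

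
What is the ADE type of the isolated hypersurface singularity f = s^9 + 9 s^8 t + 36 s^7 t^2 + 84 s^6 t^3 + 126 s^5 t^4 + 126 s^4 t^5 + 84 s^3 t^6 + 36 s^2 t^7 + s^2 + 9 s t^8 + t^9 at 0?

A8

The Hessian of f at 0 is [[2, 0], [0, 0]] with rank 1, so corank 1. A Groebner basis of the Jacobian ideal J(f) in C{s,t} is {t^8, s}; counting standard monomials gives mu = 8. Corank 1: A-series; mu = 8 gives A_8.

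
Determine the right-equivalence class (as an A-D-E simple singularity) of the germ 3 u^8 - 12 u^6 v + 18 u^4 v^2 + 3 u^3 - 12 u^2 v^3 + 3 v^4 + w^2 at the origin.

E_{6}

The Hessian of f at 0 has rank 1. Corank 2; j^3 = 3*u^3 is a perfect cube, so E-series; the 4-jet and mu = 6 give E_6.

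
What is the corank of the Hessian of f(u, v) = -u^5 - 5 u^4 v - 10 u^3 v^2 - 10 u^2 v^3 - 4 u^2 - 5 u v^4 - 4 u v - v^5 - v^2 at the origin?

1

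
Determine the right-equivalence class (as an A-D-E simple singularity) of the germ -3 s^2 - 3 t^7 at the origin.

A_6

The Hessian of f at 0 has rank 1. Corank 1: A-series; mu = 6 gives A_6.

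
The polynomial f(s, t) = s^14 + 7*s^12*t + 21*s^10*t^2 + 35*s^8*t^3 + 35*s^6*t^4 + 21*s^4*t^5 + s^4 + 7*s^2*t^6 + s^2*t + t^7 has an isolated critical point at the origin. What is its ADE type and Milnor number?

Type D_{8}, Milnor number mu = 8.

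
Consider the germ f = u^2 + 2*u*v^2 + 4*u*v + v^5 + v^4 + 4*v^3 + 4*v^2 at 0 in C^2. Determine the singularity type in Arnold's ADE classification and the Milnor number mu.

The Hessian of f at 0 is [[2, 4], [4, 8]] with rank 1, so corank 1. A Groebner basis of the Jacobian ideal J(f) in C{u,v} is {u^2 + 4*u*v - 4*u - 8*v, u + v^2 + 2*v}; counting standard monomials gives mu = 4. Corank 1: A-series; mu = 4 gives A_4.

Type A_4, Milnor number mu = 4.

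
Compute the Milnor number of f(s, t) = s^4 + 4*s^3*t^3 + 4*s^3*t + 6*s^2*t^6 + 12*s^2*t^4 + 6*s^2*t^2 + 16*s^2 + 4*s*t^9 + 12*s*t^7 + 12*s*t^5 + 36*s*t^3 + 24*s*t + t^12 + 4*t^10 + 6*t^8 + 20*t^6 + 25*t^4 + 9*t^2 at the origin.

3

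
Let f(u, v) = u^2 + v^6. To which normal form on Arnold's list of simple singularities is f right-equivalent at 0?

A_{5}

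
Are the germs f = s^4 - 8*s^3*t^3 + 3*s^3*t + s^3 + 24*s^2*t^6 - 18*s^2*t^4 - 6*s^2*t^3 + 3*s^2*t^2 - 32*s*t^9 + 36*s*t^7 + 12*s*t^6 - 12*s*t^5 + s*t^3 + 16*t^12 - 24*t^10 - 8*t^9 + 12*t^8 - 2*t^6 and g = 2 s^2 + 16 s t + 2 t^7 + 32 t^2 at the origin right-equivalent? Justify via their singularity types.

The Hessian of f at 0 has rank 0. Corank 2; j^3 = s^3 is a perfect cube, so E-series; the 4-jet and mu = 7 give E_7. The Hessian of g at 0 has rank 1. Corank 1: A-series; mu = 6 gives A_6. f is E_7 but g is A_6, hence not right-equivalent.

No.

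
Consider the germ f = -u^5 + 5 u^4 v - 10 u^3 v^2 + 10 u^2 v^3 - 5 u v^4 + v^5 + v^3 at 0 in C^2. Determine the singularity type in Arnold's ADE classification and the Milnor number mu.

Type E8, Milnor number mu = 8.

The Hessian of f at 0 has rank 0. Corank 2; j^3 = v^3 is a perfect cube, so E-series; the 5-jet and mu = 8 give E_8.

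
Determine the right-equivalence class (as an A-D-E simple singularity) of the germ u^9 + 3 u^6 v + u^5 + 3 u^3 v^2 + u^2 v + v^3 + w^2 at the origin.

The Hessian of f at 0 is [[0, 0, 0], [0, 0, 0], [0, 0, 2]] with rank 1, so corank 2. A Groebner basis of the Jacobian ideal J(f) in C{u,v,w} is {v^3, u^2 + 3*v^2, u*v, w}; counting standard monomials gives mu = 4. Corank 2; j^3 = v*(u^2 + v^2) splits into three distinct lines over C (the quadratic factor has nonzero discriminant), so D_4.

D_4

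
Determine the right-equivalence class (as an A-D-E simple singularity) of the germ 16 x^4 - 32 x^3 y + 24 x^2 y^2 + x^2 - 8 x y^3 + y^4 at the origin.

The Hessian of f at 0 has rank 1. Corank 1: A-series; mu = 3 gives A_3.

A_{3}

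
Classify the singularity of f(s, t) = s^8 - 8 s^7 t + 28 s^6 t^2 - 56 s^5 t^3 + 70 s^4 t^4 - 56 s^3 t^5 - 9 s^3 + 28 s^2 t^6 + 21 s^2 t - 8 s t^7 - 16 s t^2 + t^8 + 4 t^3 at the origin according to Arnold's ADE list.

D9

The Hessian of f at 0 is [[0, 0], [0, 0]] with rank 0, so corank 2. A Groebner basis of the Jacobian ideal J(f) in C{s,t} is {6561*s*t/8 + t^7 - 2187*t^2/4, s*t^2 - 2*t^3/3, s^2 - 5*s*t/3 + 2*t^2/3}; counting standard monomials gives mu = 9. Corank 2; j^3 = -(s - t)*(3*s - 2*t)^2 has shape L^2 M (L != M), so D-series; mu = 9 gives D_9.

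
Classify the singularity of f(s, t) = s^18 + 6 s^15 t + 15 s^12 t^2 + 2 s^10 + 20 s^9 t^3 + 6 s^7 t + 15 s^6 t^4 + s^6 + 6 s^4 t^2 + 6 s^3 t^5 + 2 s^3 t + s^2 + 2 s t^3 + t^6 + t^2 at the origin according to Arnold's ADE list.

A_1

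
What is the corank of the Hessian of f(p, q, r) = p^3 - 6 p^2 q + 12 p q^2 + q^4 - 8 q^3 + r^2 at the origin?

2

Hessian at 0 has rank 1.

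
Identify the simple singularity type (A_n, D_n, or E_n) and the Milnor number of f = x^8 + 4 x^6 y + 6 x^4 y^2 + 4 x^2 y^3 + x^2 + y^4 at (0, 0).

Type A_{3}, Milnor number mu = 3.

The Hessian of f at 0 has rank 1. Corank 1: A-series; mu = 3 gives A_3.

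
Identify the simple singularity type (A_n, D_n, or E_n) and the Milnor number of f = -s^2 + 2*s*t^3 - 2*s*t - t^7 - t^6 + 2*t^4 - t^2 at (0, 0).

The Hessian of f at 0 has rank 1. Corank 1: A-series; mu = 6 gives A_6.

Type A_{6}, Milnor number mu = 6.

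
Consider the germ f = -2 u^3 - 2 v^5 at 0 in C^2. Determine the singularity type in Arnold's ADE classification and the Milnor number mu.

Type E_8, Milnor number mu = 8.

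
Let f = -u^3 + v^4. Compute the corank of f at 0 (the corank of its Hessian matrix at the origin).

2

Hessian at 0 has rank 0.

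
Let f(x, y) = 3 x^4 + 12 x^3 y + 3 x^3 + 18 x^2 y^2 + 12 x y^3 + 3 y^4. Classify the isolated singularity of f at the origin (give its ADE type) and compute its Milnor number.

Type E6, Milnor number mu = 6.

The Hessian of f at 0 has rank 0. Corank 2; j^3 = 3*x^3 is a perfect cube, so E-series; the 4-jet and mu = 6 give E_6.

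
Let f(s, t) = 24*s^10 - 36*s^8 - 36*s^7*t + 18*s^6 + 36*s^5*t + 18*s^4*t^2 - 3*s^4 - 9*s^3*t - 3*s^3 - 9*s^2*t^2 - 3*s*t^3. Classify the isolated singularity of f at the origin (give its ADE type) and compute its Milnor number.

Type E7, Milnor number mu = 7.

The Hessian of f at 0 has rank 0. Corank 2; j^3 = -3*s^3 is a perfect cube, so E-series; the 4-jet and mu = 7 give E_7.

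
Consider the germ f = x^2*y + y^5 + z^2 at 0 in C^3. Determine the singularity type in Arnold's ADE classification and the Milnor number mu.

The Hessian of f at 0 has rank 1. Corank 2; j^3 = x^2*y has shape L^2 M (L != M), so D-series; mu = 6 gives D_6.

Type D_{6}, Milnor number mu = 6.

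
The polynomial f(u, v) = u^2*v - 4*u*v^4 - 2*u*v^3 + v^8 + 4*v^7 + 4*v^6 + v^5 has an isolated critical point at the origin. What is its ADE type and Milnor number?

The Hessian of f at 0 has rank 0. Corank 2; j^3 = u^2*v has shape L^2 M (L != M), so D-series; mu = 9 gives D_9.

Type D_9, Milnor number mu = 9.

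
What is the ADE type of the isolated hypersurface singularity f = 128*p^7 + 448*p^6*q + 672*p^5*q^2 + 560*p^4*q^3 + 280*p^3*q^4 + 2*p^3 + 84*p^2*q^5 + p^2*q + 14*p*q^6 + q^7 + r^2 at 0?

The Hessian of f at 0 is [[0, 0, 0], [0, 0, 0], [0, 0, 2]] with rank 1, so corank 2. A Groebner basis of the Jacobian ideal J(f) in C{p,q,r} is {-p*q/14 + q^6, p*q^2, p^2 + p*q/2, r}; counting standard monomials gives mu = 8. Corank 2; j^3 = p^2*(2*p + q) has shape L^2 M (L != M), so D-series; mu = 8 gives D_8.

D_8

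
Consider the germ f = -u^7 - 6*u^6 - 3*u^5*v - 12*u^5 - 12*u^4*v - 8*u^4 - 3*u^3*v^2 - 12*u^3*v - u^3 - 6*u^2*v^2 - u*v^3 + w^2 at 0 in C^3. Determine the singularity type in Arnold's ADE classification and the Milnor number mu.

The Hessian of f at 0 has rank 1. Corank 2; j^3 = -u^3 is a perfect cube, so E-series; the 4-jet and mu = 7 give E_7.

Type E_{7}, Milnor number mu = 7.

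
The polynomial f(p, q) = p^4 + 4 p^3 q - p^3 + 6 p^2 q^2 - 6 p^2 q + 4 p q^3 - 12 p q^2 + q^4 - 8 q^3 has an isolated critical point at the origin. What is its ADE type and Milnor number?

Type E6, Milnor number mu = 6.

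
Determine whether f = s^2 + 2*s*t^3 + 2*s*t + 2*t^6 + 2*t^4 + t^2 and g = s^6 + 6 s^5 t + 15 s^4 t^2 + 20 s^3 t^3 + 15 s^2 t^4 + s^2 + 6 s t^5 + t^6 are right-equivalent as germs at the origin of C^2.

The Hessian of f at 0 has rank 1. Corank 1: A-series; mu = 5 gives A_5. The Hessian of g at 0 has rank 1. Corank 1: A-series; mu = 5 gives A_5. Both have type A_5, hence right-equivalent.

Yes.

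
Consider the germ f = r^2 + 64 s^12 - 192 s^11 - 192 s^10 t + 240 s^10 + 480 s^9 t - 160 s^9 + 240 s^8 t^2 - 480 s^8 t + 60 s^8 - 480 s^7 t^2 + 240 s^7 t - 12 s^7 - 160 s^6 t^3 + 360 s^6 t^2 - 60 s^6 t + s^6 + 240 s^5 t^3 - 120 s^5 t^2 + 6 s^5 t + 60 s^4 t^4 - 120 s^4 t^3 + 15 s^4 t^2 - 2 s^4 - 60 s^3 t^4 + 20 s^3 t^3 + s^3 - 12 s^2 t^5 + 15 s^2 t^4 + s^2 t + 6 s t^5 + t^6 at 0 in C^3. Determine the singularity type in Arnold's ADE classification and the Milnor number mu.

The Hessian of f at 0 is [[0, 0, 0], [0, 0, 0], [0, 0, 2]] with rank 1, so corank 2. A Groebner basis of the Jacobian ideal J(f) in C{s,t,r} is {-s*t/6 + t^5, s*t^2, s^2 + s*t, r}; counting standard monomials gives mu = 7. Corank 2; j^3 = s^2*(s + t) has shape L^2 M (L != M), so D-series; mu = 7 gives D_7.

Type D7, Milnor number mu = 7.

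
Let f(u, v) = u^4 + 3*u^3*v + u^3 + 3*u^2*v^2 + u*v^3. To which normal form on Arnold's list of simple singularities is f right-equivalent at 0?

E_{7}

The Hessian of f at 0 has rank 0. Corank 2; j^3 = u^3 is a perfect cube, so E-series; the 4-jet and mu = 7 give E_7.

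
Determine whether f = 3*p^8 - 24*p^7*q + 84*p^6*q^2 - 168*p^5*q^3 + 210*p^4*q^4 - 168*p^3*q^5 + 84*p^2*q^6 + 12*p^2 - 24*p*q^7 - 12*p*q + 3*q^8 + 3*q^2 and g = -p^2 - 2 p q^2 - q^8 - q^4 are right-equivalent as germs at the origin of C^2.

The Hessian of f at 0 is [[24, -12], [-12, 6]] with rank 1, so corank 1. A Groebner basis of the Jacobian ideal J(f) in C{p,q} is {q^7, p - q/2}; counting standard monomials gives mu = 7. Corank 1: A-series; mu = 7 gives A_7. The Hessian of g at 0 is [[-2, 0], [0, 0]] with rank 1, so corank 1. A Groebner basis of the Jacobian ideal J(g) in C{p,q} is {p^4, p^3*q, p + q^2}; counting standard monomials gives mu = 7. Corank 1: A-series; mu = 7 gives A_7. Both have type A_7, hence right-equivalent.

Yes.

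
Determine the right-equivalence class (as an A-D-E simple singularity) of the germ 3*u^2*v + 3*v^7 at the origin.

The Hessian of f at 0 is [[0, 0], [0, 0]] with rank 0, so corank 2. A Groebner basis of the Jacobian ideal J(f) in C{u,v} is {u^2/7 + v^6, u^3, u*v}; counting standard monomials gives mu = 8. Corank 2; j^3 = 3*u^2*v has shape L^2 M (L != M), so D-series; mu = 8 gives D_8.

D8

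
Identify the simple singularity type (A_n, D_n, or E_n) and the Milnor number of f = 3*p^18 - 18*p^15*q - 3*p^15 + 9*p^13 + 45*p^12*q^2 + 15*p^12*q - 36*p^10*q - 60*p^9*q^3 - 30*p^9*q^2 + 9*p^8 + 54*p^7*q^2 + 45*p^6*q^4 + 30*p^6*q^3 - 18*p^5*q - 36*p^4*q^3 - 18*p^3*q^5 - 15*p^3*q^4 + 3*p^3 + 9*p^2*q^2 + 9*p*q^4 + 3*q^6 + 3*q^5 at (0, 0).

Type E_8, Milnor number mu = 8.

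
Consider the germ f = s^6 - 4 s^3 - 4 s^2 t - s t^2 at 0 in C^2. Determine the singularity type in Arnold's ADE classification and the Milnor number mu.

Type D7, Milnor number mu = 7.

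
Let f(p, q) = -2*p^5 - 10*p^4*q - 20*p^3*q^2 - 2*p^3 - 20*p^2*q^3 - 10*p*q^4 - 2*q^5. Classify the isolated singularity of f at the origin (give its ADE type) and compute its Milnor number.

The Hessian of f at 0 has rank 0. Corank 2; j^3 = -2*p^3 is a perfect cube, so E-series; the 5-jet and mu = 8 give E_8.

Type E_8, Milnor number mu = 8.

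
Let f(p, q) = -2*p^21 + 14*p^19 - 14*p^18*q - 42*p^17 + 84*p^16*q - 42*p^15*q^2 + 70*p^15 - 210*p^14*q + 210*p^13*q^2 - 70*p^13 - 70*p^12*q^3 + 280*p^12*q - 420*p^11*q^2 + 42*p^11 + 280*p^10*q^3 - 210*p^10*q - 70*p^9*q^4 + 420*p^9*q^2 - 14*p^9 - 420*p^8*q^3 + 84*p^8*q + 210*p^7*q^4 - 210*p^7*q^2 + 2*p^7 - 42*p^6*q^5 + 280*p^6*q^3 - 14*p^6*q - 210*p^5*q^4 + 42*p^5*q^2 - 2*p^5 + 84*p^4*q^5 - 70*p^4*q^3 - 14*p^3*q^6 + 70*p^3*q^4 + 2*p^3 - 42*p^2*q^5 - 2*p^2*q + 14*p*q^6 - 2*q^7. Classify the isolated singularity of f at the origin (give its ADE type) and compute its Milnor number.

The Hessian of f at 0 has rank 0. Corank 2; j^3 = 2*p^2*(p - q) has shape L^2 M (L != M), so D-series; mu = 8 gives D_8.

Type D_{8}, Milnor number mu = 8.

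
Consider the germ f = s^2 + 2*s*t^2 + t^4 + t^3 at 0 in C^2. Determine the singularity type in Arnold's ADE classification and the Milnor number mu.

The Hessian of f at 0 has rank 1. Corank 1: A-series; mu = 2 gives A_2.

Type A2, Milnor number mu = 2.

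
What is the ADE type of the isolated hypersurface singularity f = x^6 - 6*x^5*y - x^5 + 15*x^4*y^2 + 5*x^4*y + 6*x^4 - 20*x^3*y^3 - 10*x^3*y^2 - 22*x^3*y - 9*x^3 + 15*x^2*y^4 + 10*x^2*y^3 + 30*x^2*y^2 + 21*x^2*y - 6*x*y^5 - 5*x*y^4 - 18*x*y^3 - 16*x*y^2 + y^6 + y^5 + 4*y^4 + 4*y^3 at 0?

The Hessian of f at 0 has rank 0. Corank 2; j^3 = -(x - y)*(3*x - 2*y)^2 has shape L^2 M (L != M), so D-series; mu = 7 gives D_7.

D_7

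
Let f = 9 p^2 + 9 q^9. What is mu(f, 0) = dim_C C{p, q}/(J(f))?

8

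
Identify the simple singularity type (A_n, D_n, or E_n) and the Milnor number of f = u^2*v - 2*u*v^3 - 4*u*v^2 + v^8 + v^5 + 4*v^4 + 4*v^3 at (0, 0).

The Hessian of f at 0 has rank 0. Corank 2; j^3 = v*(u - 2*v)^2 has shape L^2 M (L != M), so D-series; mu = 9 gives D_9.

Type D_{9}, Milnor number mu = 9.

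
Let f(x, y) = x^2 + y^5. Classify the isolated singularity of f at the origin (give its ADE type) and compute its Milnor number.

Type A_{4}, Milnor number mu = 4.

The Hessian of f at 0 has rank 1. Corank 1: A-series; mu = 4 gives A_4.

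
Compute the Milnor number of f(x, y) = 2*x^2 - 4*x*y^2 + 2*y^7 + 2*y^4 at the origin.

The Hessian of f at 0 is [[4, 0], [0, 0]] with rank 1, so corank 1. A Groebner basis of the Jacobian ideal J(f) in C{x,y} is {x^3, -x + y^2}; counting standard monomials gives mu = 6. Corank 1: A-series; mu = 6 gives A_6.

6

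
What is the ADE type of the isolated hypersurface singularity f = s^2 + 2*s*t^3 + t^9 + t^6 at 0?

A8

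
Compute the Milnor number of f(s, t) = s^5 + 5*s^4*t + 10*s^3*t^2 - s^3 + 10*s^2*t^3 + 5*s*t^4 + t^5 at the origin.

8

The Hessian of f at 0 is [[0, 0], [0, 0]] with rank 0, so corank 2. A Groebner basis of the Jacobian ideal J(f) in C{s,t} is {t^5, s*t^3 + t^4/4, s^2}; counting standard monomials gives mu = 8. Corank 2; j^3 = -s^3 is a perfect cube, so E-series; the 5-jet and mu = 8 give E_8.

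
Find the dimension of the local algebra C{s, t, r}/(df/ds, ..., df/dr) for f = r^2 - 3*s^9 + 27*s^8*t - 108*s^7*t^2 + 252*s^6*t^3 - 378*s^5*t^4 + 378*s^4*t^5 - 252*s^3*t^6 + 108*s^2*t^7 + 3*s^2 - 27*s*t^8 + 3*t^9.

The Hessian of f at 0 is [[6, 0, 0], [0, 0, 0], [0, 0, 2]] with rank 2, so corank 1. A Groebner basis of the Jacobian ideal J(f) in C{s,t,r} is {t^8, s, r}; counting standard monomials gives mu = 8. Corank 1: A-series; mu = 8 gives A_8.

8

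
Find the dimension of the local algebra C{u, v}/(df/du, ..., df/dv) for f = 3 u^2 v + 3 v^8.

The Hessian of f at 0 has rank 0. Corank 2; j^3 = 3*u^2*v has shape L^2 M (L != M), so D-series; mu = 9 gives D_9.

9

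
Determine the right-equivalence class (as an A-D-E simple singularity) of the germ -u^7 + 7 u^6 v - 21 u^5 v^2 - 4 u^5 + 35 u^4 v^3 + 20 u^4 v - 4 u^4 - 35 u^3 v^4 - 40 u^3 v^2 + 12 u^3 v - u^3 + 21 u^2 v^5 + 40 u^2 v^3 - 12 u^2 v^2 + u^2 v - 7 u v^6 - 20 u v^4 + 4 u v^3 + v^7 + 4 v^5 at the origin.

The Hessian of f at 0 has rank 0. Corank 2; j^3 = -u^2*(u - v) has shape L^2 M (L != M), so D-series; mu = 8 gives D_8.

D_{8}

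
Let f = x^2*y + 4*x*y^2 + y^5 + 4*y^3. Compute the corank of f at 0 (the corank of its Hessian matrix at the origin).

2

The Hessian at 0 is [[0, 0], [0, 0]] of rank 0; hence corank 2.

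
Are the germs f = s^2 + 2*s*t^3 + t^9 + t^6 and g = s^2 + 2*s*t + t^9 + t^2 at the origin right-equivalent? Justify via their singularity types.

The Hessian of f at 0 has rank 1. Corank 1: A-series; mu = 8 gives A_8. The Hessian of g at 0 has rank 1. Corank 1: A-series; mu = 8 gives A_8. Both have type A_8, hence right-equivalent.

Yes.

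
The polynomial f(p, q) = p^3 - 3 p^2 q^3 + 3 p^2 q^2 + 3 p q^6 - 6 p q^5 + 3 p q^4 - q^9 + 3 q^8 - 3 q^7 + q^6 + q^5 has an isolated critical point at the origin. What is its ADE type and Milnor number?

Type E_{8}, Milnor number mu = 8.

The Hessian of f at 0 has rank 0. Corank 2; j^3 = p^3 is a perfect cube, so E-series; the 5-jet and mu = 8 give E_8.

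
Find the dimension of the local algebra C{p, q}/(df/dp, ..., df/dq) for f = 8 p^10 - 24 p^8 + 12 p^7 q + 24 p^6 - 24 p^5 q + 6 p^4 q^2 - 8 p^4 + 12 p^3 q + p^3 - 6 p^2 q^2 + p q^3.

7

The Hessian of f at 0 has rank 0. Corank 2; j^3 = p^3 is a perfect cube, so E-series; the 4-jet and mu = 7 give E_7.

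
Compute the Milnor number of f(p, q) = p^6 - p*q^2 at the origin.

The Hessian of f at 0 has rank 0. Corank 2; j^3 = -p*q^2 has shape L^2 M (L != M), so D-series; mu = 7 gives D_7.

7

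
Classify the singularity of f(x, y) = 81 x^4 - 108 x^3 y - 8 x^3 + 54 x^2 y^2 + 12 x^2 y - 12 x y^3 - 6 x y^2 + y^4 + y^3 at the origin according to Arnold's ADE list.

E_{6}

The Hessian of f at 0 is [[0, 0], [0, 0]] with rank 0, so corank 2. A Groebner basis of the Jacobian ideal J(f) in C{x,y} is {y^4, x*y^2 - 4*y^3/9, x^2 - x*y + y^2/4}; counting standard monomials gives mu = 6. Corank 2; j^3 = -(2*x - y)^3 is a perfect cube, so E-series; the 4-jet and mu = 6 give E_6.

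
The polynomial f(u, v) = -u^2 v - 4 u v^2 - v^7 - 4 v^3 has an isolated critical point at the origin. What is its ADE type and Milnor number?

The Hessian of f at 0 has rank 0. Corank 2; j^3 = -v*(u + 2*v)^2 has shape L^2 M (L != M), so D-series; mu = 8 gives D_8.

Type D_{8}, Milnor number mu = 8.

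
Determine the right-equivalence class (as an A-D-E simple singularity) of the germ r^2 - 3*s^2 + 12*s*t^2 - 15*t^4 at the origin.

A_{3}

The Hessian of f at 0 has rank 2. Corank 1: A-series; mu = 3 gives A_3.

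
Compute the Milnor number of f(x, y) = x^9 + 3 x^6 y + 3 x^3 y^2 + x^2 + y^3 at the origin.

2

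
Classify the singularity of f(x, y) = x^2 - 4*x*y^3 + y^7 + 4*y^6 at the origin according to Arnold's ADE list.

A6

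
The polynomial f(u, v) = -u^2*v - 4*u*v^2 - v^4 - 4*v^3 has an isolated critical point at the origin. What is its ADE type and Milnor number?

Type D_5, Milnor number mu = 5.

The Hessian of f at 0 is [[0, 0], [0, 0]] with rank 0, so corank 2. A Groebner basis of the Jacobian ideal J(f) in C{u,v} is {u^3 - 2*u^2 + 8*v^2, u^2/4 + v^3 - v^2, u*v + 2*v^2}; counting standard monomials gives mu = 5. Corank 2; j^3 = -v*(u + 2*v)^2 has shape L^2 M (L != M), so D-series; mu = 5 gives D_5.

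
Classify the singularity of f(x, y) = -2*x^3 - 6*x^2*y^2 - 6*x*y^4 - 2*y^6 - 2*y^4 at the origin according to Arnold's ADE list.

The Hessian of f at 0 has rank 0. Corank 2; j^3 = -2*x^3 is a perfect cube, so E-series; the 4-jet and mu = 6 give E_6.

E_{6}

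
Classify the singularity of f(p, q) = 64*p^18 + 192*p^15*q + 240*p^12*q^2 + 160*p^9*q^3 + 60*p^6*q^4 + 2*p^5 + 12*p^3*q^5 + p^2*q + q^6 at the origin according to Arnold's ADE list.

D_{7}

The Hessian of f at 0 is [[0, 0], [0, 0]] with rank 0, so corank 2. A Groebner basis of the Jacobian ideal J(f) in C{p,q} is {p^2/6 + q^5, p^3, p*q}; counting standard monomials gives mu = 7. Corank 2; j^3 = p^2*q has shape L^2 M (L != M), so D-series; mu = 7 gives D_7.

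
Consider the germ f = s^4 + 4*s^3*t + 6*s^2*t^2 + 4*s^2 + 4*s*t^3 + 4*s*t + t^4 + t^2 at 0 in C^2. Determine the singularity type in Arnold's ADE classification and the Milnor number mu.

Type A3, Milnor number mu = 3.

The Hessian of f at 0 is [[8, 4], [4, 2]] with rank 1, so corank 1. A Groebner basis of the Jacobian ideal J(f) in C{s,t} is {t^3, s + t/2}; counting standard monomials gives mu = 3. Corank 1: A-series; mu = 3 gives A_3.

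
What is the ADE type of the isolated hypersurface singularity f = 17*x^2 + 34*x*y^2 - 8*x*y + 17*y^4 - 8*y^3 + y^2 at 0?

The Hessian of f at 0 has rank 2. Corank 0: nondegenerate Morse point, so A_1.

A1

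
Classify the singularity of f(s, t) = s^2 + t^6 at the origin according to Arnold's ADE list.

A_5

The Hessian of f at 0 is [[2, 0], [0, 0]] with rank 1, so corank 1. A Groebner basis of the Jacobian ideal J(f) in C{s,t} is {t^5, s}; counting standard monomials gives mu = 5. Corank 1: A-series; mu = 5 gives A_5.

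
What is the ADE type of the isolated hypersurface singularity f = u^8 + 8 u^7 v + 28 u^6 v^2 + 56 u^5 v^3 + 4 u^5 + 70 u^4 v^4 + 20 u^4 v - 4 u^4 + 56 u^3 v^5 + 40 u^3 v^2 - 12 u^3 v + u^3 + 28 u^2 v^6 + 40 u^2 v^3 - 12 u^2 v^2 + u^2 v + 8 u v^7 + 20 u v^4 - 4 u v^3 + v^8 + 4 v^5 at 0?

D_{9}

The Hessian of f at 0 has rank 0. Corank 2; j^3 = u^2*(u + v) has shape L^2 M (L != M), so D-series; mu = 9 gives D_9.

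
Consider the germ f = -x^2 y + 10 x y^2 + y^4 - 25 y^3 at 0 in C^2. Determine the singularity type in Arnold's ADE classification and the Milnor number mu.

The Hessian of f at 0 is [[0, 0], [0, 0]] with rank 0, so corank 2. A Groebner basis of the Jacobian ideal J(f) in C{x,y} is {x^3 - 125*x^2/4 + 3125*y^2/4, -x^2/4 + y^3 + 25*y^2/4, x*y - 5*y^2}; counting standard monomials gives mu = 5. Corank 2; j^3 = -y*(x - 5*y)^2 has shape L^2 M (L != M), so D-series; mu = 5 gives D_5.

Type D5, Milnor number mu = 5.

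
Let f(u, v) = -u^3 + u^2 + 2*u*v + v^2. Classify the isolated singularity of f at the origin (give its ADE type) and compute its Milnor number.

Type A_{2}, Milnor number mu = 2.

The Hessian of f at 0 has rank 1. Corank 1: A-series; mu = 2 gives A_2.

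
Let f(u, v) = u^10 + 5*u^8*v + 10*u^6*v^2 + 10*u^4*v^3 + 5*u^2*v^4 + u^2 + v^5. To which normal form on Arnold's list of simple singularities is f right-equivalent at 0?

The Hessian of f at 0 is [[2, 0], [0, 0]] with rank 1, so corank 1. A Groebner basis of the Jacobian ideal J(f) in C{u,v} is {v^4, u}; counting standard monomials gives mu = 4. Corank 1: A-series; mu = 4 gives A_4.

A_4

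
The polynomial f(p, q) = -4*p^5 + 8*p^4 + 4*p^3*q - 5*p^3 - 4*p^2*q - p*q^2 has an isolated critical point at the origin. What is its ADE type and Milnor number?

Type D4, Milnor number mu = 4.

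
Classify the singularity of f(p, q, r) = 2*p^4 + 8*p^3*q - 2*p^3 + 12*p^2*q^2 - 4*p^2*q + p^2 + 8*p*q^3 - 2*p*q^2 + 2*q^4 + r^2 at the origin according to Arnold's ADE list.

The Hessian of f at 0 has rank 2. Corank 1: A-series; mu = 3 gives A_3.

A_3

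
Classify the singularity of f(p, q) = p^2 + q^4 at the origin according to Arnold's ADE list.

A_3

The Hessian of f at 0 has rank 1. Corank 1: A-series; mu = 3 gives A_3.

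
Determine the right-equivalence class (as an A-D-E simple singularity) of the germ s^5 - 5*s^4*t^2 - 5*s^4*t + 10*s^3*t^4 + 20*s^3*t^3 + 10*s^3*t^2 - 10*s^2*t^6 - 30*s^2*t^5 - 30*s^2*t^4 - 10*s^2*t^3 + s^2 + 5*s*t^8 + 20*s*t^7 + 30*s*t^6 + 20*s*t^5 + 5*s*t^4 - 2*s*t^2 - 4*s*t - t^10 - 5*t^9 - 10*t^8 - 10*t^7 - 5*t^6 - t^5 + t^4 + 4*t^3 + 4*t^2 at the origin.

The Hessian of f at 0 has rank 1. Corank 1: A-series; mu = 4 gives A_4.

A4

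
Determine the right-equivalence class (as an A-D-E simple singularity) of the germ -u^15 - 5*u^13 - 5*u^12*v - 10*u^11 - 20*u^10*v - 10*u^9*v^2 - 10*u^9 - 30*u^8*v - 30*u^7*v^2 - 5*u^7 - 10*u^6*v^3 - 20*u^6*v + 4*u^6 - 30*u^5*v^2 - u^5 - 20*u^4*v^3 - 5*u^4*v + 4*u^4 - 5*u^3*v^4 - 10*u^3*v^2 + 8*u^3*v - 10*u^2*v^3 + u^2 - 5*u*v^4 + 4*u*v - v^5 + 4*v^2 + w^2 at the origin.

A4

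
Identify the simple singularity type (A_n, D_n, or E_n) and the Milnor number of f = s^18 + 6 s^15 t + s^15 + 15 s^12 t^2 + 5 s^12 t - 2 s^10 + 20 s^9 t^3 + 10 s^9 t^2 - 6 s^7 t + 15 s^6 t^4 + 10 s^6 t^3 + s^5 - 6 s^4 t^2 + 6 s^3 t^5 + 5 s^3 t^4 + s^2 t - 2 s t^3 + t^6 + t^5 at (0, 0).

Type D_7, Milnor number mu = 7.

The Hessian of f at 0 is [[0, 0], [0, 0]] with rank 0, so corank 2. A Groebner basis of the Jacobian ideal J(f) in C{s,t} is {s^3, s^2*t + s^2/6 - s*t^2/6, -s*t + t^3}; counting standard monomials gives mu = 7. Corank 2; j^3 = s^2*t has shape L^2 M (L != M), so D-series; mu = 7 gives D_7.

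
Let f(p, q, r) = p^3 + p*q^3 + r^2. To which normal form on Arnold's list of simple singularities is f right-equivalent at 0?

E_{7}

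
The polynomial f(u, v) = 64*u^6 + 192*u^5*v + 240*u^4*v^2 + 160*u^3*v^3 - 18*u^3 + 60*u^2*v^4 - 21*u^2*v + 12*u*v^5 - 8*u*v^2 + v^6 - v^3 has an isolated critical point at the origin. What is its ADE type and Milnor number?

Type D7, Milnor number mu = 7.

The Hessian of f at 0 is [[0, 0], [0, 0]] with rank 0, so corank 2. A Groebner basis of the Jacobian ideal J(f) in C{u,v} is {243*u*v/4 + v^5 + 81*v^2/4, u*v^2 + v^3/3, u^2 + 5*u*v/6 + v^2/6}; counting standard monomials gives mu = 7. Corank 2; j^3 = -(2*u + v)*(3*u + v)^2 has shape L^2 M (L != M), so D-series; mu = 7 gives D_7.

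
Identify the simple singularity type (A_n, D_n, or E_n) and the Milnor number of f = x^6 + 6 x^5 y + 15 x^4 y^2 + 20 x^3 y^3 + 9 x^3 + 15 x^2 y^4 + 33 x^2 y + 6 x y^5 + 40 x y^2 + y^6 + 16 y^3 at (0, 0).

Type D7, Milnor number mu = 7.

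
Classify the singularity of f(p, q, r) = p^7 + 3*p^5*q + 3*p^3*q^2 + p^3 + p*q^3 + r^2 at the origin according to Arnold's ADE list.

E7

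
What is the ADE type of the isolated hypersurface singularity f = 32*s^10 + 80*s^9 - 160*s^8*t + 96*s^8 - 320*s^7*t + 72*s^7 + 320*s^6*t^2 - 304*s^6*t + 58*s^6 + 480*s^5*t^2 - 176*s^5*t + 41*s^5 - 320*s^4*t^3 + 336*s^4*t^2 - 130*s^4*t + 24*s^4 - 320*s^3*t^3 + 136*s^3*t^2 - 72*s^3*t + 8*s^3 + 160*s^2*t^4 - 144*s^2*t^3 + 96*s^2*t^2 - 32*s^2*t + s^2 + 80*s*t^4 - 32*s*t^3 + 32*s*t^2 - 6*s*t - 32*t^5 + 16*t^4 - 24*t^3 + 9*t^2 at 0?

A_{4}

The Hessian of f at 0 is [[2, -6], [-6, 18]] with rank 1, so corank 1. A Groebner basis of the Jacobian ideal J(f) in C{s,t} is {-s/524 + t^3 - 7*t^2/131 + 3*t/524, s^2 + 42*s/131 - 3*t^2/131 - 126*t/131, s*t + 7*s/131 - 197*t^2/131 - 21*t/131}; counting standard monomials gives mu = 4. Corank 1: A-series; mu = 4 gives A_4.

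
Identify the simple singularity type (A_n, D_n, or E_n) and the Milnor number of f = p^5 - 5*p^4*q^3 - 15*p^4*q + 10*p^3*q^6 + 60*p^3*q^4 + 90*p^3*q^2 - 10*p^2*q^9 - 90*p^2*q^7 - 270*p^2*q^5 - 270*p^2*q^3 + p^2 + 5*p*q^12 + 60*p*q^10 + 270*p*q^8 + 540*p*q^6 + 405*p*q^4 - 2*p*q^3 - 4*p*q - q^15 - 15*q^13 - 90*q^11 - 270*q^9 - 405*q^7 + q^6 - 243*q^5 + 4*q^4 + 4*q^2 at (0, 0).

The Hessian of f at 0 is [[2, -4], [-4, 8]] with rank 1, so corank 1. A Groebner basis of the Jacobian ideal J(f) in C{p,q} is {-p + q^3 + 2*q, p^2 - 4*q^2, p*q - 2*q^2}; counting standard monomials gives mu = 4. Corank 1: A-series; mu = 4 gives A_4.

Type A_4, Milnor number mu = 4.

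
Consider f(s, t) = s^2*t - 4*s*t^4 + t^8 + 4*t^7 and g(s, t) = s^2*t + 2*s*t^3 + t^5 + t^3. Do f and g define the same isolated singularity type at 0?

No.

The Hessian of f at 0 has rank 0. Corank 2; j^3 = s^2*t has shape L^2 M (L != M), so D-series; mu = 9 gives D_9. The Hessian of g at 0 has rank 0. Corank 2; j^3 = t*(s^2 + t^2) splits into three distinct lines over C (the quadratic factor has nonzero discriminant), so D_4. f is D_9 but g is D_4, hence not right-equivalent.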